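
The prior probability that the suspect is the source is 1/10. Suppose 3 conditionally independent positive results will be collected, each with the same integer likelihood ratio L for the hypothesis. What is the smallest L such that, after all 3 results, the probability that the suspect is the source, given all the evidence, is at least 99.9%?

21

Prior odds = 0.1/0.9 = 1/9.
Target odds = 0.999/0.001 = 999.
Need L³ ≥ 999 ÷ (1/9) = 8991.
20³ = 8000 < 8991 ≤ 9261 = 21³, so L = 21.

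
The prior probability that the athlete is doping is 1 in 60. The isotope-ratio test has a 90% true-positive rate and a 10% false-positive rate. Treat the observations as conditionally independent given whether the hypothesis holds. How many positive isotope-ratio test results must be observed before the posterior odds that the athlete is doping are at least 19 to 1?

4

Prior odds = (1/60)/(59/60) = 1/59.
Likelihood ratio of a positive result = 0.9/0.1 = 9.
Target odds = 19.
Need (1/59) × 9ⁿ ≥ 19, i.e. 9ⁿ ≥ 1121.
9³ = 729 falls short of 1121 but 9⁴ = 6561 reaches it, so n = 4.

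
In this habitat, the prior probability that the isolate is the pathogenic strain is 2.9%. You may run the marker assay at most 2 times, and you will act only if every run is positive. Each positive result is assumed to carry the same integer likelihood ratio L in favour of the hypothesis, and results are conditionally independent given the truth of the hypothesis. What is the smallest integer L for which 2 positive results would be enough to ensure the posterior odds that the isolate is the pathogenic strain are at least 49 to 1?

41

Prior odds = 0.029/0.971 = 29/971.
Target odds = 49.
Need L² ≥ 49 ÷ (29/971) = 47579/29.
40² = 1600 < 47579/29 ≤ 1681 = 41², so L = 41.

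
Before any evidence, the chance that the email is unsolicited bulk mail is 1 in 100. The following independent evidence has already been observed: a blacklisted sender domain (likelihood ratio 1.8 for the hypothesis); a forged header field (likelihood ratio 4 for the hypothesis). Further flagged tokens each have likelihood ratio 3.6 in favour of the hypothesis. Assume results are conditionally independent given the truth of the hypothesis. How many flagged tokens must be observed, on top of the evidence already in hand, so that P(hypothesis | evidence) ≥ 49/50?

Prior odds = 0.01/0.99 = 1/99.
Combined Bayes factor of the evidence already in hand = 1.8 × 4 = 7.2.
Odds after that evidence = (1/99) × 7.2 = 4/55.
Target odds = 0.98/0.02 = 49.
Need 3.6ⁿ ≥ 49 ÷ (4/55) = 673.75.
3.6⁵ = 604.66176 falls short of 673.75 but 3.6⁶ = 34012224/15625 reaches it, so n = 6.

6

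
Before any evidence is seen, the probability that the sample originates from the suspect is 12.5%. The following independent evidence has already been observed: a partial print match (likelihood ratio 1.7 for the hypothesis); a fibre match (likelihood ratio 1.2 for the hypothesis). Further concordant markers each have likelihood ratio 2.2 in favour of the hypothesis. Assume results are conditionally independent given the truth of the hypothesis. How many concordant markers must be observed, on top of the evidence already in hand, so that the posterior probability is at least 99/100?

8

Prior odds = 0.125/0.875 = 1/7.
Combined Bayes factor of the evidence already in hand = 1.7 × 1.2 = 2.04.
Odds after that evidence = (1/7) × 2.04 = 51/175.
Target odds = 0.99/0.01 = 99.
Need 2.2ⁿ ≥ 99 ÷ (51/175) = 5775/17.
2.2⁷ = 19487171/78125 falls short of 5775/17 but 2.2⁸ = 214358881/390625 reaches it, so n = 8.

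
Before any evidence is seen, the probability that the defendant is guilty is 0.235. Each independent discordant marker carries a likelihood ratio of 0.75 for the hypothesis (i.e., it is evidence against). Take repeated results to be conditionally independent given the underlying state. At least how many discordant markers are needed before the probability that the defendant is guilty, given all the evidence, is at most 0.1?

Prior odds = 0.235/0.765 = 47/153.
Likelihood ratio per discordant marker = 0.75.
Target posterior odds = 0.1/0.9 = 1/9.
Need (47/153) × 0.75ⁿ ≤ 1/9, i.e. 0.75ⁿ ≤ 17/47.
0.75³ = 0.421875 is still above 17/47 but 0.75⁴ = 0.31640625 is at or below it, so n = 4.

4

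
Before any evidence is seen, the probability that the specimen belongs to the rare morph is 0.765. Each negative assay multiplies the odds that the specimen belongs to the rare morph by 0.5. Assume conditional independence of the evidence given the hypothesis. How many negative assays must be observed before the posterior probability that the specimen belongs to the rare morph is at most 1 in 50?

Prior odds = 0.765/0.235 = 153/47.
Likelihood ratio per negative assay = 0.5.
Target odds: 0.02 ÷ 0.98 = 1/49.
Need (153/47) × 0.5ⁿ ≤ 1/49, i.e. 0.5ⁿ ≤ 47/7497.
0.5⁷ = 0.0078125 is still above 47/7497 but 0.5⁸ = 0.00390625 is at or below it, so n = 8.

8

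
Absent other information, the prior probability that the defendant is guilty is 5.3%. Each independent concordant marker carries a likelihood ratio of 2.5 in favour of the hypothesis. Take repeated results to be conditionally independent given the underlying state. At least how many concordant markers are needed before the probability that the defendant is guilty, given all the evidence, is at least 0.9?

6

Prior odds = 0.053/0.947 = 53/947.
Likelihood ratio per concordant marker = 2.5.
Target posterior odds = 0.9/0.1 = 9.
Need (53/947) × 2.5ⁿ ≥ 9, i.e. 2.5ⁿ ≥ 8523/53.
2.5⁵ = 97.65625 falls short of 8523/53 but 2.5⁶ = 244.140625 reaches it, so n = 6.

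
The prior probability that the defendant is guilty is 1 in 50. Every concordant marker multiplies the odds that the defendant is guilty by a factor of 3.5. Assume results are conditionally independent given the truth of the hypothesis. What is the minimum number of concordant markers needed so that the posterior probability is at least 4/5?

Prior odds = 0.02/0.98 = 1/49.
Likelihood ratio per concordant marker = 3.5.
Target odds: 0.8 ÷ 0.2 = 4.
Require 3.5ⁿ ≥ 4 ÷ (1/49) = 196.
3.5⁴ = 150.0625 falls short of 196 but 3.5⁵ = 525.21875 reaches it, so n = 5.

5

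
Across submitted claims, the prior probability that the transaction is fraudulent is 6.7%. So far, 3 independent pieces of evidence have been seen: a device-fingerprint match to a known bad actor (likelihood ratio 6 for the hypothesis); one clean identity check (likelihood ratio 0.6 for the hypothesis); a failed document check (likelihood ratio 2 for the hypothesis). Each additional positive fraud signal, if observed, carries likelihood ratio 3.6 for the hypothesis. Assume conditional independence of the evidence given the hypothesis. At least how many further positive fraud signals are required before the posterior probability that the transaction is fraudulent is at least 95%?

3

Prior odds = 0.067/0.933 = 67/933.
Combined Bayes factor of the evidence already in hand = 6 × 0.6 × 2 = 7.2.
Odds after that evidence = (67/933) × 7.2 = 804/1555.
Target odds = 0.95/0.05 = 19.
Need 3.6ⁿ ≥ 19 ÷ (804/1555) = 29545/804.
3.6² = 12.96 falls short of 29545/804 but 3.6³ = 46.656 reaches it, so n = 3.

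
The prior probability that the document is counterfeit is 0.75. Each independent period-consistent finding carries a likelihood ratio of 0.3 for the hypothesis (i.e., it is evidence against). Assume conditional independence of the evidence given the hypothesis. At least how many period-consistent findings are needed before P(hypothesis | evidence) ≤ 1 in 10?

Prior odds = 0.75/0.25 = 3.
Likelihood ratio per period-consistent finding = 0.3.
Target posterior odds = 0.1/0.9 = 1/9.
Require 0.3ⁿ ≤ 1/9 ÷ 3 = 1/27.
0.3² = 0.09 is still above 1/27 but 0.3³ = 0.027 is at or below it, so n = 3.

3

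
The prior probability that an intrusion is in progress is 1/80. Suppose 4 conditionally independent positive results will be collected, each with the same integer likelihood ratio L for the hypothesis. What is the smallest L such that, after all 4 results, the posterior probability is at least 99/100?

10

Prior odds = 0.0125/0.9875 = 1/79.
Target odds = 0.99/0.01 = 99.
Need L⁴ ≥ 99 ÷ (1/79) = 7821.
9⁴ = 6561 < 7821 ≤ 10000 = 10⁴, so L = 10.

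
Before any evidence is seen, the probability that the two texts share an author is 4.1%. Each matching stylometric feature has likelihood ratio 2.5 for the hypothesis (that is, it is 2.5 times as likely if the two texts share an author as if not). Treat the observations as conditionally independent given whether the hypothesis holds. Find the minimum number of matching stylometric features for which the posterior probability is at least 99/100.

Prior odds: 0.041 ÷ 0.959 = 41/959.
Likelihood ratio per matching stylometric feature = 2.5.
Target odds: 0.99 ÷ 0.01 = 99.
Require 2.5ⁿ ≥ 99 ÷ (41/959) = 94941/41.
2.5⁸ = 390625/256 falls short of 94941/41 but 2.5⁹ = 1953125/512 reaches it, so n = 9.

9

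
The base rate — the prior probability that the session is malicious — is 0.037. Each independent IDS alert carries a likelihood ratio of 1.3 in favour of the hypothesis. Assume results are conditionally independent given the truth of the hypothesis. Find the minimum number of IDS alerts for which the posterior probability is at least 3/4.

Prior odds: 0.037 ÷ 0.963 = 37/963.
Likelihood ratio per IDS alert = 1.3.
Target odds: 0.75 ÷ 0.25 = 3.
Require 1.3ⁿ ≥ 3 ÷ (37/963) = 2889/37.
1.3¹⁶ ≈66.5417 falls short of 2889/37 but 1.3¹⁷ ≈86.5042 reaches it, so n = 17.

17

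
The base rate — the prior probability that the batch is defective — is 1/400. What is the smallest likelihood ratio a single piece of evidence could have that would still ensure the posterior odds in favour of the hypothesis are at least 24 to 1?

9576

Prior odds = 0.0025/0.9975 = 1/399.
Target odds = 24.
Required Bayes factor = 24 ÷ (1/399) = 9576.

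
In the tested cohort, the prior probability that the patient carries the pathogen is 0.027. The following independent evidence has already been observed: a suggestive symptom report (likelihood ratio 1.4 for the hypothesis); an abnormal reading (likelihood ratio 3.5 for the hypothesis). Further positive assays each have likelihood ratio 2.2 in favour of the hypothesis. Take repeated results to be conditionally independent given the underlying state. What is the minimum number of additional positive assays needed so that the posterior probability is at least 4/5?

5

Prior odds = 0.027/0.973 = 27/973.
Combined Bayes factor of the evidence already in hand = 1.4 × 3.5 = 4.9.
Odds after that evidence = (27/973) × 4.9 = 189/1390.
Target odds = 0.8/0.2 = 4.
Need 2.2ⁿ ≥ 4 ÷ (189/1390) = 5560/189.
2.2⁴ = 23.4256 falls short of 5560/189 but 2.2⁵ = 51.53632 reaches it, so n = 5.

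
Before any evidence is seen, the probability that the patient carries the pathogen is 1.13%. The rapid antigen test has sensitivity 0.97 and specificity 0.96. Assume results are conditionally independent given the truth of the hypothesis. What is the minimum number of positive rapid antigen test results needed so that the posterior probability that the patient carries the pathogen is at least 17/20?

2

Prior odds: 0.0113 ÷ 0.9887 = 113/9887.
False-positive rate = 1 − 0.96 = 0.04; likelihood ratio of a positive = 0.97/0.04 = 24.25.
Target posterior odds = 0.85/0.15 = 17/3.
Require 24.25ⁿ ≥ 17/3 ÷ (113/9887) = 168079/339.
24.25¹ = 24.25 falls short of 168079/339 but 24.25² = 588.0625 reaches it, so n = 2.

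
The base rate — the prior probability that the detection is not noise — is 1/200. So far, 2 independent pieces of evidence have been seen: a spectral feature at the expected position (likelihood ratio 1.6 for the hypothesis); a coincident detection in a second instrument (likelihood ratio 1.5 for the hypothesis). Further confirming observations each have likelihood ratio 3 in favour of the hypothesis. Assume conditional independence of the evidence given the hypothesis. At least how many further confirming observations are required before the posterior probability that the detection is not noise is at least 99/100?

9

Prior odds = 0.005/0.995 = 1/199.
Combined Bayes factor of the evidence already in hand = 1.6 × 1.5 = 2.4.
Odds after that evidence = (1/199) × 2.4 = 12/995.
Target odds = 0.99/0.01 = 99.
Need 3ⁿ ≥ 99 ÷ (12/995) = 8208.75.
3⁸ = 6561 falls short of 8208.75 but 3⁹ = 19683 reaches it, so n = 9.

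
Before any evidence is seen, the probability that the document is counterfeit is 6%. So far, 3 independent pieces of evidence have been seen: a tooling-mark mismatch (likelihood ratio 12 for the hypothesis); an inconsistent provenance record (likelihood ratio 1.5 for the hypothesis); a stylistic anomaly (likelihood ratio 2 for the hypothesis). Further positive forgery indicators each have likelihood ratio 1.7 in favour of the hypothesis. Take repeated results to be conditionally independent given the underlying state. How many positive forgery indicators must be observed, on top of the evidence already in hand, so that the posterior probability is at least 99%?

Prior odds = 0.06/0.94 = 3/47.
Combined Bayes factor of the evidence already in hand = 12 × 1.5 × 2 = 36.
Odds after that evidence = (3/47) × 36 = 108/47.
Target odds = 0.99/0.01 = 99.
Need 1.7ⁿ ≥ 99 ÷ (108/47) = 517/12.
1.7⁷ = 410338673/10000000 falls short of 517/12 but 1.7⁸ ≈69.7576 reaches it, so n = 8.

8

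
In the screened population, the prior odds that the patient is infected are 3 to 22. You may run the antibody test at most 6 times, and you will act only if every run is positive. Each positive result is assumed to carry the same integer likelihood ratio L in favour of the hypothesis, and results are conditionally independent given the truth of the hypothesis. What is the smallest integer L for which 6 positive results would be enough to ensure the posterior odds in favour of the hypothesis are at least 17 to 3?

2

Prior odds = 3/22.
Target odds = 17/3.
Need L⁶ ≥ 17/3 ÷ (3/22) = 374/9.
1⁶ = 1 < 374/9 ≤ 64 = 2⁶, so L = 2.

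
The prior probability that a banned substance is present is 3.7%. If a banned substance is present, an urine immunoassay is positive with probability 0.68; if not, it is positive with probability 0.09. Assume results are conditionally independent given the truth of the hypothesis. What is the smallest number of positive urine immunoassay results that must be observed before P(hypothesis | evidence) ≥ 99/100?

Prior odds: 0.037 ÷ 0.963 = 37/963.
Likelihood ratio of a positive = 0.68/0.09 = 68/9.
Target posterior odds = 0.99/0.01 = 99.
Need (37/963) × (68/9)ⁿ ≥ 99, i.e. (68/9)ⁿ ≥ 95337/37.
(68/9)³ = 314432/729 falls short of 95337/37 but (68/9)⁴ = 21381376/6561 reaches it, so n = 4.

4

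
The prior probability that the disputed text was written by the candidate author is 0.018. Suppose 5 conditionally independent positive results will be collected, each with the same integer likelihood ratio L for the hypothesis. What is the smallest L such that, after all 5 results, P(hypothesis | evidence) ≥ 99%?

6

Prior odds = 0.018/0.982 = 9/491.
Target odds = 0.99/0.01 = 99.
Need L⁵ ≥ 99 ÷ (9/491) = 5401.
5⁵ = 3125 < 5401 ≤ 7776 = 6⁵, so L = 6.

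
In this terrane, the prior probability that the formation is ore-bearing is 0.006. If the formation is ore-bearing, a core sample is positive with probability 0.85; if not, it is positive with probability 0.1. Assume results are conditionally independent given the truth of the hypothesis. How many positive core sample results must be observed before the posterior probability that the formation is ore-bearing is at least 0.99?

Prior odds = 0.006/0.994 = 3/497.
Likelihood ratio of a positive = 0.85/0.1 = 8.5.
Target odds: 0.99 ÷ 0.01 = 99.
Require 8.5ⁿ ≥ 99 ÷ (3/497) = 16401.
8.5⁴ = 5220.0625 falls short of 16401 but 8.5⁵ = 44370.53125 reaches it, so n = 5.

5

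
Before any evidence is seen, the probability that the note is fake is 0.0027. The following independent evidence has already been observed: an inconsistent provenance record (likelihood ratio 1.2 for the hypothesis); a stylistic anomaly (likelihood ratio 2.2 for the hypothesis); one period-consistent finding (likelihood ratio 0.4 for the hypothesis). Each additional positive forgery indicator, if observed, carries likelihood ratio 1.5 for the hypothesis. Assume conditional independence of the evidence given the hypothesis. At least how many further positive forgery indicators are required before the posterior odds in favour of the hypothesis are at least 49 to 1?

Prior odds = 0.0027/0.9973 = 27/9973.
Combined Bayes factor of the evidence already in hand = 1.2 × 2.2 × 0.4 = 1.056.
Odds after that evidence = (27/9973) × 1.056 = 3564/1246625.
Target odds = 49.
Need 1.5ⁿ ≥ 49 ÷ (3564/1246625) = 61084625/3564.
1.5²⁴ ≈16834.1 falls short of 61084625/3564 but 1.5²⁵ ≈25251.2 reaches it, so n = 25.

25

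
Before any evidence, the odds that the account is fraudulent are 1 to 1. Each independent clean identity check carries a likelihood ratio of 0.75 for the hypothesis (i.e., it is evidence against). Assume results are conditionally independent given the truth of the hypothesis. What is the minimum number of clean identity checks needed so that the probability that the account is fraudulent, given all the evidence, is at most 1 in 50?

14

Prior odds = 1.
Likelihood ratio per clean identity check = 0.75.
Target odds: 0.02 ÷ 0.98 = 1/49.
Need 1 × 0.75ⁿ ≤ 1/49, i.e. 0.75ⁿ ≤ 1/49.
0.75¹³ = 1594323/67108864 is still above 1/49 but 0.75¹⁴ = 4782969/268435456 is at or below it, so n = 14.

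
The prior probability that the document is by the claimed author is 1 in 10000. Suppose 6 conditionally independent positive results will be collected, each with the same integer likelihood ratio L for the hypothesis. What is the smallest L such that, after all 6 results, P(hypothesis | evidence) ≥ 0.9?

Prior odds = 0.0001/0.9999 = 1/9999.
Target odds = 0.9/0.1 = 9.
Need L⁶ ≥ 9 ÷ (1/9999) = 89991.
6⁶ = 46656 < 89991 ≤ 117649 = 7⁶, so L = 7.

7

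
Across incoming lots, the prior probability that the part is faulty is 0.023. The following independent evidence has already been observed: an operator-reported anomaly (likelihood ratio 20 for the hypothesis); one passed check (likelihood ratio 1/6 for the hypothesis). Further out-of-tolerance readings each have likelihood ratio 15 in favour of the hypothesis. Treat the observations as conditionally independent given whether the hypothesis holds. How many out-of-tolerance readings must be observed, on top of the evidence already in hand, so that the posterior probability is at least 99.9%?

Prior odds = 0.023/0.977 = 23/977.
Combined Bayes factor of the evidence already in hand = 20 × (1/6) = 10/3.
Odds after that evidence = (23/977) × 10/3 = 230/2931.
Target odds = 0.999/0.001 = 999.
Need 15ⁿ ≥ 999 ÷ (230/2931) = 2928069/230.
15³ = 3375 falls short of 2928069/230 but 15⁴ = 50625 reaches it, so n = 4.

4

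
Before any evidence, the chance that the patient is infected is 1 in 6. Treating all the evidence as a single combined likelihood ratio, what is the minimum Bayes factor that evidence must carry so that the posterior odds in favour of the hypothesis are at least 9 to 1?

Prior odds = (1/6)/(5/6) = 0.2.
Target odds = 9.
Required Bayes factor = 9 ÷ 0.2 = 45.

45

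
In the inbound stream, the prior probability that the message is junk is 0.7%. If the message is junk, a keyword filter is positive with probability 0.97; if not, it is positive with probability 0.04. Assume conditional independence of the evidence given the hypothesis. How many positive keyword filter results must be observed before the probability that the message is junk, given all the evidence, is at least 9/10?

3

Prior odds = 0.007/0.993 = 7/993.
Likelihood ratio of a positive = 0.97/0.04 = 24.25.
Target posterior odds = 0.9/0.1 = 9.
Require 24.25ⁿ ≥ 9 ÷ (7/993) = 8937/7.
24.25² = 588.0625 falls short of 8937/7 but 24.25³ = 912673/64 reaches it, so n = 3.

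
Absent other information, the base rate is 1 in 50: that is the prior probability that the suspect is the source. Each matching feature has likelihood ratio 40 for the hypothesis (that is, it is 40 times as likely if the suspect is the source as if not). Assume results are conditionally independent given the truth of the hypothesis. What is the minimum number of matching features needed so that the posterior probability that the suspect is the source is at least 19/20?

2

Prior odds: 0.02 ÷ 0.98 = 1/49.
Likelihood ratio per matching feature = 40.
Target posterior odds = 0.95/0.05 = 19.
Require 40ⁿ ≥ 19 ÷ (1/49) = 931.
40¹ = 40 falls short of 931 but 40² = 1600 reaches it, so n = 2.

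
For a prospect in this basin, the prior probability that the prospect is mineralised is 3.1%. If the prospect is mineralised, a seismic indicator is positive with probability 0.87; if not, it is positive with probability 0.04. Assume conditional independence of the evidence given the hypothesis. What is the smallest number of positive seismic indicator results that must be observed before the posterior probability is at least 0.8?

2

Prior odds: 0.031 ÷ 0.969 = 31/969.
Likelihood ratio of a positive = 0.87/0.04 = 21.75.
Target posterior odds = 0.8/0.2 = 4.
Require 21.75ⁿ ≥ 4 ÷ (31/969) = 3876/31.
21.75¹ = 21.75 falls short of 3876/31 but 21.75² = 473.0625 reaches it, so n = 2.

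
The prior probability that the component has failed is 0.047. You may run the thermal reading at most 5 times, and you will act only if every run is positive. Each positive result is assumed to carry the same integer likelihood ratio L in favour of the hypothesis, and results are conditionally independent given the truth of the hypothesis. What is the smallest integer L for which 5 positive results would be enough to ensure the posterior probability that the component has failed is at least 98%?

Prior odds = 0.047/0.953 = 47/953.
Target odds = 0.98/0.02 = 49.
Need L⁵ ≥ 49 ÷ (47/953) = 46697/47.
3⁵ = 243 < 46697/47 ≤ 1024 = 4⁵, so L = 4.

4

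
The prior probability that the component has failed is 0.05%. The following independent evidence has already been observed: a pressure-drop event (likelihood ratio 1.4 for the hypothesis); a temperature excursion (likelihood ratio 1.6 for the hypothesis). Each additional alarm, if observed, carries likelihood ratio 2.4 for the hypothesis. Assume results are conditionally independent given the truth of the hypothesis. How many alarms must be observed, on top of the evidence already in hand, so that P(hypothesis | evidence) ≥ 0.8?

Prior odds = 0.0005/0.9995 = 1/1999.
Combined Bayes factor of the evidence already in hand = 1.4 × 1.6 = 2.24.
Odds after that evidence = (1/1999) × 2.24 = 56/49975.
Target odds = 0.8/0.2 = 4.
Need 2.4ⁿ ≥ 4 ÷ (56/49975) = 49975/14.
2.4⁹ ≈2641.81 falls short of 49975/14 but 2.4¹⁰ ≈6340.34 reaches it, so n = 10.

10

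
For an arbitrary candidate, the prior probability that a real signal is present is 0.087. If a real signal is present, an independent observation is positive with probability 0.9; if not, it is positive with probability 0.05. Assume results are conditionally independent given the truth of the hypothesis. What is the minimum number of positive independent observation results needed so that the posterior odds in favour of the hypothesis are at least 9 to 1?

Prior odds: 0.087 ÷ 0.913 = 87/913.
Likelihood ratio of a positive = 0.9/0.05 = 18.
Target odds = 9.
Need (87/913) × 18ⁿ ≥ 9, i.e. 18ⁿ ≥ 2739/29.
18¹ = 18 falls short of 2739/29 but 18² = 324 reaches it, so n = 2.

2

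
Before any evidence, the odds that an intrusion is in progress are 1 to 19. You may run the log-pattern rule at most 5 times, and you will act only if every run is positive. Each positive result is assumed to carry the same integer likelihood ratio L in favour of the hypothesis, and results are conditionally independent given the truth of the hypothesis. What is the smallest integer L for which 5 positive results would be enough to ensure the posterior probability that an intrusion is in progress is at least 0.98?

4

Prior odds = 1/19.
Target odds = 0.98/0.02 = 49.
Need L⁵ ≥ 49 ÷ (1/19) = 931.
3⁵ = 243 < 931 ≤ 1024 = 4⁵, so L = 4.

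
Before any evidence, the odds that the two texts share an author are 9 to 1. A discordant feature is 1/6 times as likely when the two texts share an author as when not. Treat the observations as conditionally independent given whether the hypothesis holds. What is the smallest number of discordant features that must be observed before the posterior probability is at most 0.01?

Prior odds = 9.
Likelihood ratio per discordant feature = 1/6.
Target posterior odds = 0.01/0.99 = 1/99.
Need 9 × (1/6)ⁿ ≤ 1/99, i.e. (1/6)ⁿ ≤ 1/891.
(1/6)³ = 1/216 is still above 1/891 but (1/6)⁴ = 1/1296 is at or below it, so n = 4.

4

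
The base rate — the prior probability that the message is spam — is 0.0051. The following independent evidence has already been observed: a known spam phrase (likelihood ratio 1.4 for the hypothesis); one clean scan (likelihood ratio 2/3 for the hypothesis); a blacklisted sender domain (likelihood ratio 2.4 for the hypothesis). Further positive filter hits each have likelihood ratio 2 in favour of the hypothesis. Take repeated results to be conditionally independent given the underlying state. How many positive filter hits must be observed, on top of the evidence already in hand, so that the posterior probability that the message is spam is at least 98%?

Prior odds = 0.0051/0.9949 = 51/9949.
Combined Bayes factor of the evidence already in hand = 1.4 × (2/3) × 2.4 = 2.24.
Odds after that evidence = (51/9949) × 2.24 = 2856/248725.
Target odds = 0.98/0.02 = 49.
Need 2ⁿ ≥ 49 ÷ (2856/248725) = 1741075/408.
2¹² = 4096 falls short of 1741075/408 but 2¹³ = 8192 reaches it, so n = 13.

13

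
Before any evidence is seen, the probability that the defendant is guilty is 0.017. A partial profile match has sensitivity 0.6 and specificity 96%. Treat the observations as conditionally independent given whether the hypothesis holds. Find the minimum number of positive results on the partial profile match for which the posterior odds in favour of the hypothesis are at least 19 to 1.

Prior odds: 0.017 ÷ 0.983 = 17/983.
False-positive rate = 1 − 0.96 = 0.04; likelihood ratio of a positive = 0.6/0.04 = 15.
Target odds = 19.
Need (17/983) × 15ⁿ ≥ 19, i.e. 15ⁿ ≥ 18677/17.
15² = 225 falls short of 18677/17 but 15³ = 3375 reaches it, so n = 3.

3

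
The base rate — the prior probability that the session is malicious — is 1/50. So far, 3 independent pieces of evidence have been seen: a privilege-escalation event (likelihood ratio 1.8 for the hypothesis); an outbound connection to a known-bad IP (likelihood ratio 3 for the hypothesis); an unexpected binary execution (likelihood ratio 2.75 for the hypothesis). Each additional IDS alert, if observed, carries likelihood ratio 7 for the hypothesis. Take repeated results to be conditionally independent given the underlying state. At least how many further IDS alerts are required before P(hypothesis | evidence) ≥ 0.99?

Prior odds = 0.02/0.98 = 1/49.
Combined Bayes factor of the evidence already in hand = 1.8 × 3 × 2.75 = 14.85.
Odds after that evidence = (1/49) × 14.85 = 297/980.
Target odds = 0.99/0.01 = 99.
Need 7ⁿ ≥ 99 ÷ (297/980) = 980/3.
7² = 49 falls short of 980/3 but 7³ = 343 reaches it, so n = 3.

3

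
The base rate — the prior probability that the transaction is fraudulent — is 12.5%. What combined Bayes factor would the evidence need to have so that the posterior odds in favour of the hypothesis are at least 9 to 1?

63

Prior odds = 0.125/0.875 = 1/7.
Target odds = 9.
Required Bayes factor = 9 ÷ (1/7) = 63.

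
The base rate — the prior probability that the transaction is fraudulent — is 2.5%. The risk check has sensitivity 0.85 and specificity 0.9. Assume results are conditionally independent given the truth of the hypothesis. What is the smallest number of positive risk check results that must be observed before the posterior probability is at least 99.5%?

Prior odds: 0.025 ÷ 0.975 = 1/39.
False-positive rate = 1 − 0.9 = 0.1; likelihood ratio of a positive = 0.85/0.1 = 8.5.
Target odds: 0.995 ÷ 0.005 = 199.
Require 8.5ⁿ ≥ 199 ÷ (1/39) = 7761.
8.5⁴ = 5220.0625 falls short of 7761 but 8.5⁵ = 44370.53125 reaches it, so n = 5.

5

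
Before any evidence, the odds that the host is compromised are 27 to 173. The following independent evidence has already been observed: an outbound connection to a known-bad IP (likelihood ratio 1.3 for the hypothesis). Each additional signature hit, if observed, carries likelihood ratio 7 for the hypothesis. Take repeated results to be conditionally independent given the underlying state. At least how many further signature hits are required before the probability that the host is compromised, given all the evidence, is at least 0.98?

3

Prior odds = 27/173.
Bayes factor of the evidence already in hand = 1.3.
Odds after that evidence = (27/173) × 1.3 = 351/1730.
Target odds = 0.98/0.02 = 49.
Need 7ⁿ ≥ 49 ÷ (351/1730) = 84770/351.
7² = 49 falls short of 84770/351 but 7³ = 343 reaches it, so n = 3.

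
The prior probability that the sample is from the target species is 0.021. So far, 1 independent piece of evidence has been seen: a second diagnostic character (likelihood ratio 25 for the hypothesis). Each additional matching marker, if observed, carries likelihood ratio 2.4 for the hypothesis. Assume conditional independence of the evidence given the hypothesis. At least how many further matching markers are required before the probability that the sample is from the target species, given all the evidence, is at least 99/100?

Prior odds = 0.021/0.979 = 21/979.
Bayes factor of the evidence already in hand = 25.
Odds after that evidence = (21/979) × 25 = 525/979.
Target odds = 0.99/0.01 = 99.
Need 2.4ⁿ ≥ 99 ÷ (525/979) = 32307/175.
2.4⁵ = 79.62624 falls short of 32307/175 but 2.4⁶ = 2985984/15625 reaches it, so n = 6.

6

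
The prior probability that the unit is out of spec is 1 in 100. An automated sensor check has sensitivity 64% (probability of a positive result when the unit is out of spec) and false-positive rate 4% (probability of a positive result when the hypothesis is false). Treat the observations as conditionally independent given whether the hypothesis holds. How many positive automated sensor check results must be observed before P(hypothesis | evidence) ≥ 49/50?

Prior odds: 0.01 ÷ 0.99 = 1/99.
Likelihood ratio of a positive result = 0.64/0.04 = 16.
Target odds: 0.98 ÷ 0.02 = 49.
Need (1/99) × 16ⁿ ≥ 49, i.e. 16ⁿ ≥ 4851.
16³ = 4096 falls short of 4851 but 16⁴ = 65536 reaches it, so n = 4.

4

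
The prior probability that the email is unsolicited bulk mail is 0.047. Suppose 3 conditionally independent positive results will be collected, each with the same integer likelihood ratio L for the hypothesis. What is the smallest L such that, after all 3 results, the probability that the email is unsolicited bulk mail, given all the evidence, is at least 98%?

Prior odds = 0.047/0.953 = 47/953.
Target odds = 0.98/0.02 = 49.
Need L³ ≥ 49 ÷ (47/953) = 46697/47.
9³ = 729 < 46697/47 ≤ 1000 = 10³, so L = 10.

10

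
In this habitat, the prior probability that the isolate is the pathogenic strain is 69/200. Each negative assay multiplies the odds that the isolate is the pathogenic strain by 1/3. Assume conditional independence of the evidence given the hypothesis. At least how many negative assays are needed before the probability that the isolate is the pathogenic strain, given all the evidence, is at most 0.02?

Prior odds: 0.345 ÷ 0.655 = 69/131.
Likelihood ratio per negative assay = 1/3.
Target posterior odds = 0.02/0.98 = 1/49.
Require (1/3)ⁿ ≤ 1/49 ÷ (69/131) = 131/3381.
(1/3)² = 1/9 is still above 131/3381 but (1/3)³ = 1/27 is at or below it, so n = 3.

3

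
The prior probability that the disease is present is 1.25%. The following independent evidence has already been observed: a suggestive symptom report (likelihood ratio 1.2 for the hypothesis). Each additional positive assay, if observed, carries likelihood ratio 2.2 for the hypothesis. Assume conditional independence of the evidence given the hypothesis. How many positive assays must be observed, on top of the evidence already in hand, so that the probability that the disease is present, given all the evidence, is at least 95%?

Prior odds = 0.0125/0.9875 = 1/79.
Bayes factor of the evidence already in hand = 1.2.
Odds after that evidence = (1/79) × 1.2 = 6/395.
Target odds = 0.95/0.05 = 19.
Need 2.2ⁿ ≥ 19 ÷ (6/395) = 7505/6.
2.2⁹ ≈1207.27 falls short of 7505/6 but 2.2¹⁰ ≈2655.99 reaches it, so n = 10.

10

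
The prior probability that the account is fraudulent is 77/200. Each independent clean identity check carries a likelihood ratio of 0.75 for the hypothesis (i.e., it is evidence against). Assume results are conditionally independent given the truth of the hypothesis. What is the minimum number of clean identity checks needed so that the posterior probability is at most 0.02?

12

Prior odds: 0.385 ÷ 0.615 = 77/123.
Likelihood ratio per clean identity check = 0.75.
Target posterior odds = 0.02/0.98 = 1/49.
Require 0.75ⁿ ≤ 1/49 ÷ (77/123) = 123/3773.
0.75¹¹ = 177147/4194304 is still above 123/3773 but 0.75¹² = 531441/16777216 is at or below it, so n = 12.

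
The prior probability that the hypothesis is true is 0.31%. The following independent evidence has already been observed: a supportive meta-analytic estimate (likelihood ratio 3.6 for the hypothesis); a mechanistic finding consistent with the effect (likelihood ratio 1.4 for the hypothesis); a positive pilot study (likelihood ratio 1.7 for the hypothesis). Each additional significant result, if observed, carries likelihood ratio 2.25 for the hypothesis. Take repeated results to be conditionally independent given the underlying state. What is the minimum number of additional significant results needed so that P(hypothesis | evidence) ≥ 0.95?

9

Prior odds = 0.0031/0.9969 = 31/9969.
Combined Bayes factor of the evidence already in hand = 3.6 × 1.4 × 1.7 = 8.568.
Odds after that evidence = (31/9969) × 8.568 = 11067/415375.
Target odds = 0.95/0.05 = 19.
Need 2.25ⁿ ≥ 19 ÷ (11067/415375) = 7892125/11067.
2.25⁸ = 43046721/65536 falls short of 7892125/11067 but 2.25⁹ = 387420489/262144 reaches it, so n = 9.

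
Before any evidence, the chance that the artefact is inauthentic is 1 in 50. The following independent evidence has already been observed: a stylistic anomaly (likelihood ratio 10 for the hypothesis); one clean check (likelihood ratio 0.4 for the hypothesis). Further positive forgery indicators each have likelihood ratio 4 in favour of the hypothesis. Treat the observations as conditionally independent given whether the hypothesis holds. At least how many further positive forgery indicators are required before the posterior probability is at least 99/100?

6

Prior odds = 0.02/0.98 = 1/49.
Combined Bayes factor of the evidence already in hand = 10 × 0.4 = 4.
Odds after that evidence = (1/49) × 4 = 4/49.
Target odds = 0.99/0.01 = 99.
Need 4ⁿ ≥ 99 ÷ (4/49) = 1212.75.
4⁵ = 1024 falls short of 1212.75 but 4⁶ = 4096 reaches it, so n = 6.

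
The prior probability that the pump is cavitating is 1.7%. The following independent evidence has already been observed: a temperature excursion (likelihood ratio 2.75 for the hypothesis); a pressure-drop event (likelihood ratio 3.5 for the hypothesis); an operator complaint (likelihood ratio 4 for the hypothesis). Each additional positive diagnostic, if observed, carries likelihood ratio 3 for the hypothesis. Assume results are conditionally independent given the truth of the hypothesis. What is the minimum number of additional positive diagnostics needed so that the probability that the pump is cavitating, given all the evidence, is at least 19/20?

Prior odds = 0.017/0.983 = 17/983.
Combined Bayes factor of the evidence already in hand = 2.75 × 3.5 × 4 = 38.5.
Odds after that evidence = (17/983) × 38.5 = 1309/1966.
Target odds = 0.95/0.05 = 19.
Need 3ⁿ ≥ 19 ÷ (1309/1966) = 37354/1309.
3³ = 27 falls short of 37354/1309 but 3⁴ = 81 reaches it, so n = 4.

4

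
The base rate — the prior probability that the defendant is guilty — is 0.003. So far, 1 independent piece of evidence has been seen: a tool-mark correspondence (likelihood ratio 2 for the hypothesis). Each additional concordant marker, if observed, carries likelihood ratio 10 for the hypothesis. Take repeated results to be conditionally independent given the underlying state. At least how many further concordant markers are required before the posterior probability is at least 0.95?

Prior odds = 0.003/0.997 = 3/997.
Bayes factor of the evidence already in hand = 2.
Odds after that evidence = (3/997) × 2 = 6/997.
Target odds = 0.95/0.05 = 19.
Need 10ⁿ ≥ 19 ÷ (6/997) = 18943/6.
10³ = 1000 falls short of 18943/6 but 10⁴ = 10000 reaches it, so n = 4.

4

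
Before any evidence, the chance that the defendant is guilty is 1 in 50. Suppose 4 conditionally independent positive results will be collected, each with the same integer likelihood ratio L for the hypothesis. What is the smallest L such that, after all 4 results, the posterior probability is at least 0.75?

Prior odds = 0.02/0.98 = 1/49.
Target odds = 0.75/0.25 = 3.
Need L⁴ ≥ 3 ÷ (1/49) = 147.
3⁴ = 81 < 147 ≤ 256 = 4⁴, so L = 4.

4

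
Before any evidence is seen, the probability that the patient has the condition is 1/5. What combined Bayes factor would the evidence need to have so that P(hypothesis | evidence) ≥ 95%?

76

Prior odds = 0.2/0.8 = 0.25.
Target odds = 0.95/0.05 = 19.
Required Bayes factor = 19 ÷ 0.25 = 76.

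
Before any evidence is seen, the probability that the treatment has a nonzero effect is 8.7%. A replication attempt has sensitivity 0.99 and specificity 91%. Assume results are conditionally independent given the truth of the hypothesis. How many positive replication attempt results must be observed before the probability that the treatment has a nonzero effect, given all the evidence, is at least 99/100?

3

Prior odds: 0.087 ÷ 0.913 = 87/913.
False-positive rate = 1 − 0.91 = 0.09; likelihood ratio of a positive = 0.99/0.09 = 11.
Target odds: 0.99 ÷ 0.01 = 99.
Need (87/913) × 11ⁿ ≥ 99, i.e. 11ⁿ ≥ 30129/29.
11² = 121 falls short of 30129/29 but 11³ = 1331 reaches it, so n = 3.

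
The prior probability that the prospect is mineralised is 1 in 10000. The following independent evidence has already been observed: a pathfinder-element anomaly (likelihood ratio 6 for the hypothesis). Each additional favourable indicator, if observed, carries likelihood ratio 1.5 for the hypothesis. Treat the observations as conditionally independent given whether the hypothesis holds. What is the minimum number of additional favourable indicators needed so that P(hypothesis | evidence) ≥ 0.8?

22

Prior odds = 0.0001/0.9999 = 1/9999.
Bayes factor of the evidence already in hand = 6.
Odds after that evidence = (1/9999) × 6 = 2/3333.
Target odds = 0.8/0.2 = 4.
Need 1.5ⁿ ≥ 4 ÷ (2/3333) = 6666.
1.5²¹ ≈4987.89 falls short of 6666 but 1.5²² ≈7481.83 reaches it, so n = 22.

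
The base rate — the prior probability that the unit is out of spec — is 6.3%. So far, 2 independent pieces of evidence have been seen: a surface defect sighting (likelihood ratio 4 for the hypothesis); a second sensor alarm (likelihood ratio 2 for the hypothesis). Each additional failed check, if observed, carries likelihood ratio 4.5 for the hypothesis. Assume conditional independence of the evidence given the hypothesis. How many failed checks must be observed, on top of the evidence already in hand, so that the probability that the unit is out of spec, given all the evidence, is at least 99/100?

Prior odds = 0.063/0.937 = 63/937.
Combined Bayes factor of the evidence already in hand = 4 × 2 = 8.
Odds after that evidence = (63/937) × 8 = 504/937.
Target odds = 0.99/0.01 = 99.
Need 4.5ⁿ ≥ 99 ÷ (504/937) = 10307/56.
4.5³ = 91.125 falls short of 10307/56 but 4.5⁴ = 410.0625 reaches it, so n = 4.

4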